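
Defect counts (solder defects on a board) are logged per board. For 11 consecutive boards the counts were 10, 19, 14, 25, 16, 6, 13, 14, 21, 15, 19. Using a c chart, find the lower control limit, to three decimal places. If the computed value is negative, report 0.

c̄ = (10 + 19 + 14 + 25 + 16 + 6 + 13 + 14 + 21 + 15 + 19) / 11 = 172 / 11 = 15.6364
LCL = c̄ − 3√c̄ = 15.6364 − 3 × 3.9543 = 3.7735

3.774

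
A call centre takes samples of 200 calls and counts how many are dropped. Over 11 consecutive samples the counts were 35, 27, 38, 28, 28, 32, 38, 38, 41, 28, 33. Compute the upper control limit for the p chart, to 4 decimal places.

p̄ = Σdᵢ / (k·n) = 366 / (11 × 200) = 0.16636
UCL = p̄ + 3·√(p̄(1−p̄)/n) = 0.16636 + 3 × √(0.16636×0.83364/200) = 0.16636 + 3 × 0.02633 = 0.24536

0.2454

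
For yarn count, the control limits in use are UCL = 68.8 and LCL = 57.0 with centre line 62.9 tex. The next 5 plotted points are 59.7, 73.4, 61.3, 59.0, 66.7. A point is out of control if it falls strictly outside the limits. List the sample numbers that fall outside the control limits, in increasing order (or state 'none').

Compare each point to [57.0, 68.8]: sample 2 = 73.4 > UCL.

2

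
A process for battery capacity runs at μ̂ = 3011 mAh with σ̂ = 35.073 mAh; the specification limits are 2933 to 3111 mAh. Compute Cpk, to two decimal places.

Cpu = (USL − μ̂) / (3σ̂) = (3111 − 3011) / (3 × 35.073) = 0.9504; Cpl = (μ̂ − LSL) / (3σ̂) = (3011 − 2933) / (3 × 35.073) = 0.7413; Cpk = min(Cpu, Cpl) = 0.7413

0.74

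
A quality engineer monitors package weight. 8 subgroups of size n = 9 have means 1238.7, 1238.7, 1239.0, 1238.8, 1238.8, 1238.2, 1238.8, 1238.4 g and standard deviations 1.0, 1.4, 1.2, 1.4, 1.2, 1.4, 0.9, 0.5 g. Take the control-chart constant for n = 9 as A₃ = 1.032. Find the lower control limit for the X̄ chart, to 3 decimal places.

1237.514

X̄̄ = (1238.7 + 1238.7 + 1239.0 + 1238.8 + 1238.8 + 1238.2 + 1238.8 + 1238.4) / 8 = 1238.6750
s̄ = (1.0 + 1.4 + 1.2 + 1.4 + 1.2 + 1.4 + 0.9 + 0.5) / 8 = 1.1250
LCL = X̄̄ − A₃·s̄ = 1238.6750 − 1.032 × 1.1250 = 1237.5140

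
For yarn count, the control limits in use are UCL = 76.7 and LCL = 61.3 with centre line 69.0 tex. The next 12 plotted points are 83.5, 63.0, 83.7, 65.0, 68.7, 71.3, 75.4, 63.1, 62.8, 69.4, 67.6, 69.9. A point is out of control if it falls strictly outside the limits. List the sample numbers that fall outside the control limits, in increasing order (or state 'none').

1, 3

Compare each point to [61.3, 76.7]: sample 1 = 83.5 > UCL; sample 3 = 83.7 > UCL.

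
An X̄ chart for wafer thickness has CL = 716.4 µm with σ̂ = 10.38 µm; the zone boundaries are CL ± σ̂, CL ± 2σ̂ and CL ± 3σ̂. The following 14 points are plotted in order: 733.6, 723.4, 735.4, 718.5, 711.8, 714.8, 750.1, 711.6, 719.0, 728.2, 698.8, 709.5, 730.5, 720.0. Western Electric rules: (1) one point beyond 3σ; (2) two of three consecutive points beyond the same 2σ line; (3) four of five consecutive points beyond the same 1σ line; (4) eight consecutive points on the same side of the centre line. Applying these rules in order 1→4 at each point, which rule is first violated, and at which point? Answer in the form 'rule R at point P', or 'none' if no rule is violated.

Zone of each point (C = within 1σ̂, B = 1σ̂–2σ̂, A = 2σ̂–3σ̂, * = beyond 3σ̂; sign = side of CL): 1:+B, 2:+C, 3:+B, 4:+C, 5:-C, 6:-C, 7:+*, 8:-C, 9:+C, 10:+B, 11:-B, 12:-C, 13:+B, 14:+C
Rule 1 (one point beyond the 3σ limits) is satisfied at point 7.

rule 1 at point 7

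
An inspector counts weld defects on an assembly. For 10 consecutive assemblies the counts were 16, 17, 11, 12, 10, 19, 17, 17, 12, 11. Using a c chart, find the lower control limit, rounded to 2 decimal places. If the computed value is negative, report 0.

c̄ = (16 + 17 + 11 + 12 + 10 + 19 + 17 + 17 + 12 + 11) / 10 = 142 / 10 = 14.2000
LCL = c̄ − 3√c̄ = 14.2000 − 3 × 3.7683 = 2.8951

2.90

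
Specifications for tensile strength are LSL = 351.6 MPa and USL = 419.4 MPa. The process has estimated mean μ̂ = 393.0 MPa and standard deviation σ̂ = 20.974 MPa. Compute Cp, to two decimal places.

0.54

Cp = (USL − LSL) / (6σ̂) = (419.4 − 351.6) / (6 × 20.974) = 67.8000 / 125.8440 = 0.5388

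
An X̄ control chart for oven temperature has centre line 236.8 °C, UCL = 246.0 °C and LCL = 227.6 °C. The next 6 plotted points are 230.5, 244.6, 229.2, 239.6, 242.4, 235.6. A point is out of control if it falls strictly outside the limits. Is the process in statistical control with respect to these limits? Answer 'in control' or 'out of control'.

in control

All 6 points lie within [227.6, 246.0].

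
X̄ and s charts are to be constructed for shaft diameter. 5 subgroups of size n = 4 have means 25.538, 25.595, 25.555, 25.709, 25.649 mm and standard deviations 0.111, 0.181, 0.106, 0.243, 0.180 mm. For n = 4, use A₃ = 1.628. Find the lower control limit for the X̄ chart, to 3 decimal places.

25.342

X̄̄ = (25.538 + 25.595 + 25.555 + 25.709 + 25.649) / 5 = 25.6092
s̄ = (0.111 + 0.181 + 0.106 + 0.243 + 0.180) / 5 = 0.1642
LCL = X̄̄ − A₃·s̄ = 25.6092 − 1.628 × 0.1642 = 25.3419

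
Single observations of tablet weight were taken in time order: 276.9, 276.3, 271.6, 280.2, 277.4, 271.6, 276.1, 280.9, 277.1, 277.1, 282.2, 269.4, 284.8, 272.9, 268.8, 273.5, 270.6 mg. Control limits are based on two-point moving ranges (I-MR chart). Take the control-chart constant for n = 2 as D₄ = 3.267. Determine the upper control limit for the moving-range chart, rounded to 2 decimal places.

Moving ranges: 0.6, 4.7, 8.6, 2.8, 5.8, 4.5, 4.8, 3.8, 0.0, 5.1, 12.8, 15.4, 11.9, 4.1, 4.7, 2.9; M̄R̄ = 92.5000 / 16 = 5.7812
UCL_MR = D₄·M̄R̄ = 3.267 × 5.7812 = 18.8873

18.89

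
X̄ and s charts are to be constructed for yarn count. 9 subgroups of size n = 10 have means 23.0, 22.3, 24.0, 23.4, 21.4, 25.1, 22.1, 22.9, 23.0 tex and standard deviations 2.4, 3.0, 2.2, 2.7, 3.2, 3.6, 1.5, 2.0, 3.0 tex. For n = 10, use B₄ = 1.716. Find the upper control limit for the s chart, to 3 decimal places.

4.500

s̄ = (2.4 + 3.0 + 2.2 + 2.7 + 3.2 + 3.6 + 1.5 + 2.0 + 3.0) / 9 = 2.6222
UCL_s = B₄·s̄ = 1.716 × 2.6222 = 4.4997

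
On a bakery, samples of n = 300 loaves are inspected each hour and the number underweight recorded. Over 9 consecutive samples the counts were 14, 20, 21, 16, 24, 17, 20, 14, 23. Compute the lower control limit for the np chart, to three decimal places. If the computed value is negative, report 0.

6.191

p̄ = Σdᵢ / (k·n) = 169 / (9 × 300) = 0.06259
LCL = np̄ − 3·√(np̄(1−p̄)) = 18.7778 − 3 × 4.1955 = 6.1912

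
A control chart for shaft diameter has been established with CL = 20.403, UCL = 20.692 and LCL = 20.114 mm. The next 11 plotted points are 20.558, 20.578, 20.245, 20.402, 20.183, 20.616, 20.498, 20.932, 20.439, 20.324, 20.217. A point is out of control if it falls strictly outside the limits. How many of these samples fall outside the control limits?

Compare each point to [20.114, 20.692]: sample 8 = 20.932 > UCL.

1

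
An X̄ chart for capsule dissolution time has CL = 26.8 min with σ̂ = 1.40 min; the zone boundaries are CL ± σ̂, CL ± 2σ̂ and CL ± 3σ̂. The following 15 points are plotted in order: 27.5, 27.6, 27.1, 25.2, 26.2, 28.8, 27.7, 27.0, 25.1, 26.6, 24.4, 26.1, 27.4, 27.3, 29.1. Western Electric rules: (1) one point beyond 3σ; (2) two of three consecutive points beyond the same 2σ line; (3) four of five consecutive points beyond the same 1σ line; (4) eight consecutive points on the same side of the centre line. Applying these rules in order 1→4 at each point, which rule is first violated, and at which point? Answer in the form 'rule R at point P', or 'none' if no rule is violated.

none

Zone of each point (C = within 1σ̂, B = 1σ̂–2σ̂, A = 2σ̂–3σ̂, * = beyond 3σ̂; sign = side of CL): 1:+C, 2:+C, 3:+C, 4:-B, 5:-C, 6:+B, 7:+C, 8:+C, 9:-B, 10:-C, 11:-B, 12:-C, 13:+C, 14:+C, 15:+B
No rule fires across all 15 points.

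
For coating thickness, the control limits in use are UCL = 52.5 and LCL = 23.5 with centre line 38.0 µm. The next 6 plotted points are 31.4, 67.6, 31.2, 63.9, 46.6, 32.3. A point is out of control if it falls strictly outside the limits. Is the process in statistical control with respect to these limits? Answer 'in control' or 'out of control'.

out of control

Compare each point to [23.5, 52.5]: sample 2 = 67.6 > UCL; sample 4 = 63.9 > UCL.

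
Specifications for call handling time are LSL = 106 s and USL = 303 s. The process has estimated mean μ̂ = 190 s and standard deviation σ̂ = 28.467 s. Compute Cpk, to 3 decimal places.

0.984

Cpu = (USL − μ̂) / (3σ̂) = (303 − 190) / (3 × 28.467) = 1.3232; Cpl = (μ̂ − LSL) / (3σ̂) = (190 − 106) / (3 × 28.467) = 0.9836; Cpk = min(Cpu, Cpl) = 0.9836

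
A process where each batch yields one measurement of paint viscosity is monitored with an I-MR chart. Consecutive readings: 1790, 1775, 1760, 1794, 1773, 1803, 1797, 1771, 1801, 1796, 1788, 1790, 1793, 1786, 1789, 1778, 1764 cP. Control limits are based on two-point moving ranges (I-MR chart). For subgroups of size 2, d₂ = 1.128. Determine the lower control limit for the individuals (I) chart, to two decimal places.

1746.95

X̄ = (1790 + 1775 + 1760 + 1794 + 1773 + 1803 + 1797 + 1771 + 1801 + 1796 + 1788 + 1790 + 1793 + 1786 + 1789 + 1778 + 1764) / 17 = 1785.1765
Moving ranges: 15, 15, 34, 21, 30, 6, 26, 30, 5, 8, 2, 3, 7, 3, 11, 14; M̄R̄ = 230.0000 / 16 = 14.3750
LCL = X̄ − 3·M̄R̄/d₂ = 1785.1765 − 3 × 14.3750 / 1.128 = 1746.9451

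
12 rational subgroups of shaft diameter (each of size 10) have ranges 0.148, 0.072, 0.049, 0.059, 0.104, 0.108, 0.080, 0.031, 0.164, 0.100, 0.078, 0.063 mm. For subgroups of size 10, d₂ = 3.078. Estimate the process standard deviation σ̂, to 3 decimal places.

R̄ = (0.148 + 0.072 + 0.049 + 0.059 + 0.104 + 0.108 + 0.080 + 0.031 + 0.164 + 0.100 + 0.078 + 0.063) / 12 = 0.0880
σ̂ = R̄ / d₂ = 0.0880 / 3.078 = 0.0286

0.029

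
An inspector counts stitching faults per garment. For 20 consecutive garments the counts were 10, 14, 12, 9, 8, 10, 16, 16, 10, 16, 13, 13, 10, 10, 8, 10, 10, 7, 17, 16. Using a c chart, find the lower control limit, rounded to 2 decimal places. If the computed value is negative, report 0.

1.47

c̄ = (10 + 14 + 12 + 9 + 8 + 10 + 16 + 16 + 10 + 16 + 13 + 13 + 10 + 10 + 8 + 10 + 10 + 7 + 17 + 16) / 20 = 235 / 20 = 11.7500
LCL = c̄ − 3√c̄ = 11.7500 − 3 × 3.4278 = 1.4665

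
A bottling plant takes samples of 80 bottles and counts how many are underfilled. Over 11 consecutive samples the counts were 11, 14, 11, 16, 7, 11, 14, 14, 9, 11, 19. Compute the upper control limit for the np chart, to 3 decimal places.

p̄ = Σdᵢ / (k·n) = 137 / (11 × 80) = 0.15568
UCL = np̄ + 3·√(np̄(1−p̄)) = 12.4545 + 3 × √(12.4545×0.84432) = 12.4545 + 3 × 3.2428 = 22.1829

22.183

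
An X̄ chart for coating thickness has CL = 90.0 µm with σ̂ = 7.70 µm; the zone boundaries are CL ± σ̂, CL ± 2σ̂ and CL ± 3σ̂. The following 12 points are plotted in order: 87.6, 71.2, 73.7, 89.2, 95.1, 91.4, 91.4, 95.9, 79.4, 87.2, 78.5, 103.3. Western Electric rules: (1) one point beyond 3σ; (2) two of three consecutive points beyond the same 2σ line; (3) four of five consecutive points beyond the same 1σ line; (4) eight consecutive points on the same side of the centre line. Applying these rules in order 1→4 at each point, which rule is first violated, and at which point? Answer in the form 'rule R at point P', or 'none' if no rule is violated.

Zone of each point (C = within 1σ̂, B = 1σ̂–2σ̂, A = 2σ̂–3σ̂, * = beyond 3σ̂; sign = side of CL): 1:-C, 2:-A, 3:-A, 4:-C, 5:+C, 6:+C, 7:+C, 8:+C, 9:-B, 10:-C, 11:-B, 12:+B
Rule 2 (two of three consecutive points beyond the same 2σ limit) is satisfied at point 3.

rule 2 at point 3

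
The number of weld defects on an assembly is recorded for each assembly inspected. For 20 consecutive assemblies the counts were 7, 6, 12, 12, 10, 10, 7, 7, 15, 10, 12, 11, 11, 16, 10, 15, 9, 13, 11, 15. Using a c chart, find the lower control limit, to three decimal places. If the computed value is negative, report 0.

1.023

c̄ = (7 + 6 + 12 + 12 + 10 + 10 + 7 + 7 + 15 + 10 + 12 + 11 + 11 + 16 + 10 + 15 + 9 + 13 + 11 + 15) / 20 = 219 / 20 = 10.9500
LCL = c̄ − 3√c̄ = 10.9500 − 3 × 3.3091 = 1.0228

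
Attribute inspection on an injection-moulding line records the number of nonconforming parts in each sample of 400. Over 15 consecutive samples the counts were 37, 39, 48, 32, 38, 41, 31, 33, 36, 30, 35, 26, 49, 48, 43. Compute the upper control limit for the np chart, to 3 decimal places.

p̄ = Σdᵢ / (k·n) = 566 / (15 × 400) = 0.09433
UCL = np̄ + 3·√(np̄(1−p̄)) = 37.7333 + 3 × √(37.7333×0.90567) = 37.7333 + 3 × 5.8458 = 55.2708

55.271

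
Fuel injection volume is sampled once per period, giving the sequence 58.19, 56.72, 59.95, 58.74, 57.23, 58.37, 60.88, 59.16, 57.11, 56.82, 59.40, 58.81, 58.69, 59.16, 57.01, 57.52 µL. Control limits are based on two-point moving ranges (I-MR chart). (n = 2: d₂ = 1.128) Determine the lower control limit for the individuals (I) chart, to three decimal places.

54.539

X̄ = (58.19 + 56.72 + 59.95 + 58.74 + 57.23 + 58.37 + 60.88 + 59.16 + 57.11 + 56.82 + 59.40 + 58.81 + 58.69 + 59.16 + 57.01 + 57.52) / 16 = 58.3600
Moving ranges: 1.47, 3.23, 1.21, 1.51, 1.14, 2.51, 1.72, 2.05, 0.29, 2.58, 0.59, 0.12, 0.47, 2.15, 0.51; M̄R̄ = 21.5500 / 15 = 1.4367
LCL = X̄ − 3·M̄R̄/d₂ = 58.3600 − 3 × 1.4367 / 1.128 = 54.5391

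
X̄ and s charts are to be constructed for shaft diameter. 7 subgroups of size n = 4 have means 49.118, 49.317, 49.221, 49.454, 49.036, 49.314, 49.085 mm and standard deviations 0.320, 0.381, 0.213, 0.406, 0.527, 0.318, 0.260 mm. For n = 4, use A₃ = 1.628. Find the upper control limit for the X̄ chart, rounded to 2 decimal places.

X̄̄ = (49.118 + 49.317 + 49.221 + 49.454 + 49.036 + 49.314 + 49.085) / 7 = 49.2207
s̄ = (0.320 + 0.381 + 0.213 + 0.406 + 0.527 + 0.318 + 0.260) / 7 = 0.3464
UCL = X̄̄ + A₃·s̄ = 49.2207 + 1.628 × 0.3464 = 49.7847

49.78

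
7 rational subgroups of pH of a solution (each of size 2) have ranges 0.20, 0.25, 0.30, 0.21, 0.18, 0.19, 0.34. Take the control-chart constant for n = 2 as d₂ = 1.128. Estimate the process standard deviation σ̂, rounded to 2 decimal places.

R̄ = (0.20 + 0.25 + 0.30 + 0.21 + 0.18 + 0.19 + 0.34) / 7 = 0.2386
σ̂ = R̄ / d₂ = 0.2386 / 1.128 = 0.2115

0.21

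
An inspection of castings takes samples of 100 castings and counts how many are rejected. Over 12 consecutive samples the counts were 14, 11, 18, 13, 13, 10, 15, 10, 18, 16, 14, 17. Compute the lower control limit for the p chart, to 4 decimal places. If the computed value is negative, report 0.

p̄ = Σdᵢ / (k·n) = 169 / (12 × 100) = 0.14083
LCL = p̄ − 3·√(p̄(1−p̄)/n) = 0.14083 − 3 × 0.03478 = 0.03648

0.0365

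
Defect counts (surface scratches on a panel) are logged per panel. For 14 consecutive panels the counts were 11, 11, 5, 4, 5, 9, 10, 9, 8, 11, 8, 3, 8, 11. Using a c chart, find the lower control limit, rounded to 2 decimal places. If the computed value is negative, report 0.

c̄ = (11 + 11 + 5 + 4 + 5 + 9 + 10 + 9 + 8 + 11 + 8 + 3 + 8 + 11) / 14 = 113 / 14 = 8.0714
LCL = c̄ − 3√c̄ = 8.0714 − 3 × 2.8410 = -0.4516 → 0 (cannot be negative)

0.00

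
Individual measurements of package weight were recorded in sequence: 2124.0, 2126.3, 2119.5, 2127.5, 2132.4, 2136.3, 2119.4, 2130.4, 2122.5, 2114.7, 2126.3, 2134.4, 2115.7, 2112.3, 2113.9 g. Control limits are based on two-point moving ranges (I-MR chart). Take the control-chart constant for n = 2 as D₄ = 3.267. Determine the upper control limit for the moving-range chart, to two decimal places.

26.35

Moving ranges: 2.3, 6.8, 8.0, 4.9, 3.9, 16.9, 11.0, 7.9, 7.8, 11.6, 8.1, 18.7, 3.4, 1.6; M̄R̄ = 112.9000 / 14 = 8.0643
UCL_MR = D₄·M̄R̄ = 3.267 × 8.0643 = 26.3460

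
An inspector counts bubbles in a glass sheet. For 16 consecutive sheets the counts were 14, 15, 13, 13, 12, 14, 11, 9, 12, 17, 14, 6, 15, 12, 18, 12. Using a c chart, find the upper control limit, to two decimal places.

23.73

c̄ = (14 + 15 + 13 + 13 + 12 + 14 + 11 + 9 + 12 + 17 + 14 + 6 + 15 + 12 + 18 + 12) / 16 = 207 / 16 = 12.9375
UCL = c̄ + 3√c̄ = 12.9375 + 3 × √12.9375 = 12.9375 + 3 × 3.5969 = 23.7281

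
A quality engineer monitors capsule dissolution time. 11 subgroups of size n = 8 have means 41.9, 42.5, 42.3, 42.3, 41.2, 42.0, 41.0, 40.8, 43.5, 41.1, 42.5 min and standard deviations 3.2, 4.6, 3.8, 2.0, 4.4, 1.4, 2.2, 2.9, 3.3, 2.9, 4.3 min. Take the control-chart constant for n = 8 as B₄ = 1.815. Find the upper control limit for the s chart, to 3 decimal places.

s̄ = (3.2 + 4.6 + 3.8 + 2.0 + 4.4 + 1.4 + 2.2 + 2.9 + 3.3 + 2.9 + 4.3) / 11 = 3.1818
UCL_s = B₄·s̄ = 1.815 × 3.1818 = 5.7750

5.775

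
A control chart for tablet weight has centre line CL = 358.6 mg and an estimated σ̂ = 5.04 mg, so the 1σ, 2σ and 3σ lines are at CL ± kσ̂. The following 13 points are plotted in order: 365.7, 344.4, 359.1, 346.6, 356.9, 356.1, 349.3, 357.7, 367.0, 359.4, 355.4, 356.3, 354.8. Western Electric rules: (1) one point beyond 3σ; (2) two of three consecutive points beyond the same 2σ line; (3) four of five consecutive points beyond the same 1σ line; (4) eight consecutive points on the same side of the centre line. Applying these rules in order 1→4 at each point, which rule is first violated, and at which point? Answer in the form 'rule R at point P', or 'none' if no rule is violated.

Zone of each point (C = within 1σ̂, B = 1σ̂–2σ̂, A = 2σ̂–3σ̂, * = beyond 3σ̂; sign = side of CL): 1:+B, 2:-A, 3:+C, 4:-A, 5:-C, 6:-C, 7:-B, 8:-C, 9:+B, 10:+C, 11:-C, 12:-C, 13:-C
Rule 2 (two of three consecutive points beyond the same 2σ limit) is satisfied at point 4.

rule 2 at point 4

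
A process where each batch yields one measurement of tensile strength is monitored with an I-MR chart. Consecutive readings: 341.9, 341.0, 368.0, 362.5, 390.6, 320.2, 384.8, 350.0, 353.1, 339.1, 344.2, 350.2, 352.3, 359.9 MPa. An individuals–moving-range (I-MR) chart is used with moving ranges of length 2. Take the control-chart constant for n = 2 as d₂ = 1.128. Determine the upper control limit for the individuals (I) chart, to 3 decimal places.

X̄ = (341.9 + 341.0 + 368.0 + 362.5 + 390.6 + 320.2 + 384.8 + 350.0 + 353.1 + 339.1 + 344.2 + 350.2 + 352.3 + 359.9) / 14 = 354.1286
Moving ranges: 0.9, 27.0, 5.5, 28.1, 70.4, 64.6, 34.8, 3.1, 14.0, 5.1, 6.0, 2.1, 7.6; M̄R̄ = 269.2000 / 13 = 20.7077
UCL = X̄ + 3·M̄R̄/d₂ = 354.1286 + 3 × 20.7077 / 1.128 = 409.2022

409.202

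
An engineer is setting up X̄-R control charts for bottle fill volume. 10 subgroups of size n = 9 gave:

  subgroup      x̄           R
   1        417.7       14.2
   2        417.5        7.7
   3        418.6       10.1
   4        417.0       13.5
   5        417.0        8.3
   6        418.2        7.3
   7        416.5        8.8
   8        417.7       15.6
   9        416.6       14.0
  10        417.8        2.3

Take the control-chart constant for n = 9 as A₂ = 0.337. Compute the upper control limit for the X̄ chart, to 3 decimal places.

X̄̄ = (417.7 + 417.5 + 418.6 + 417.0 + 417.0 + 418.2 + 416.5 + 417.7 + 416.6 + 417.8) / 10 = 4174.6000 / 10 = 417.4600
R̄ = (14.2 + 7.7 + 10.1 + 13.5 + 8.3 + 7.3 + 8.8 + 15.6 + 14.0 + 2.3) / 10 = 101.8000 / 10 = 10.1800
UCL = X̄̄ + A₂·R̄ = 417.4600 + 0.337 × 10.1800 = 420.8907

420.891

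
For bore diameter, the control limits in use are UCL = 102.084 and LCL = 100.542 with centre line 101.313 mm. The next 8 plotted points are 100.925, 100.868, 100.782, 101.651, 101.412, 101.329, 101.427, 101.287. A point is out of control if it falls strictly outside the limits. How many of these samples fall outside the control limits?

All 8 points lie within [100.542, 102.084].

0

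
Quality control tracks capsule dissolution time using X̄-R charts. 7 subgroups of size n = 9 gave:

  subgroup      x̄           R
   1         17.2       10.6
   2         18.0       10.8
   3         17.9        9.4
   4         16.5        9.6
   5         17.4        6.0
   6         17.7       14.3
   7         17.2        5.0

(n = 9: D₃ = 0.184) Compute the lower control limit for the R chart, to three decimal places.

1.727

R̄ = (10.6 + 10.8 + 9.4 + 9.6 + 6.0 + 14.3 + 5.0) / 7 = 65.7000 / 7 = 9.3857
LCL_R = D₃·R̄ = 0.184 × 9.3857 = 1.7270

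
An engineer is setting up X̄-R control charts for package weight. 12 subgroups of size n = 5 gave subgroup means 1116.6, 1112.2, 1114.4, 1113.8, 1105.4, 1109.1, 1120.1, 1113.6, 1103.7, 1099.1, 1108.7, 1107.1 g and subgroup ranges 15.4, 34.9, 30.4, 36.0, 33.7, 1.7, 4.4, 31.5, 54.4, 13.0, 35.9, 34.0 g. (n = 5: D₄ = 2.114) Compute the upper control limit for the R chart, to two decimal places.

R̄ = (15.4 + 34.9 + 30.4 + 36.0 + 33.7 + 1.7 + 4.4 + 31.5 + 54.4 + 13.0 + 35.9 + 34.0) / 12 = 325.3000 / 12 = 27.1083
UCL_R = D₄·R̄ = 2.114 × 27.1083 = 57.3070

57.31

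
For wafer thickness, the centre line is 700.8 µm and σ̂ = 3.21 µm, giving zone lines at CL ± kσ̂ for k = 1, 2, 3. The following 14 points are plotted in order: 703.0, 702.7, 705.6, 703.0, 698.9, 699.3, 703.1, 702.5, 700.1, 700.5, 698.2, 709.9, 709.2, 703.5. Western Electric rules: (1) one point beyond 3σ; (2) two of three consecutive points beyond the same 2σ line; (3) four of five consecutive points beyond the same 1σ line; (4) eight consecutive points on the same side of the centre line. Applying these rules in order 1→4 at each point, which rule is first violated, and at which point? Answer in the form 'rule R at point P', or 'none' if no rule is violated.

Zone of each point (C = within 1σ̂, B = 1σ̂–2σ̂, A = 2σ̂–3σ̂, * = beyond 3σ̂; sign = side of CL): 1:+C, 2:+C, 3:+B, 4:+C, 5:-C, 6:-C, 7:+C, 8:+C, 9:-C, 10:-C, 11:-C, 12:+A, 13:+A, 14:+C
Rule 2 (two of three consecutive points beyond the same 2σ limit) is satisfied at point 13.

rule 2 at point 13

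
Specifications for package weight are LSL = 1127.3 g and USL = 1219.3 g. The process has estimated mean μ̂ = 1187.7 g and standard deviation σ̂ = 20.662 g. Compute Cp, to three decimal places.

Cp = (USL − LSL) / (6σ̂) = (1219.3 − 1127.3) / (6 × 20.662) = 92.0000 / 123.9720 = 0.7421

0.742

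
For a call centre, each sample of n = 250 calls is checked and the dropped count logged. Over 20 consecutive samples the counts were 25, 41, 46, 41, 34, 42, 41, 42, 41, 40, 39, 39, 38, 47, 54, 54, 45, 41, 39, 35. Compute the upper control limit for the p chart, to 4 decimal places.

0.2352

p̄ = Σdᵢ / (k·n) = 824 / (20 × 250) = 0.16480
UCL = p̄ + 3·√(p̄(1−p̄)/n) = 0.16480 + 3 × √(0.16480×0.83520/250) = 0.16480 + 3 × 0.02346 = 0.23519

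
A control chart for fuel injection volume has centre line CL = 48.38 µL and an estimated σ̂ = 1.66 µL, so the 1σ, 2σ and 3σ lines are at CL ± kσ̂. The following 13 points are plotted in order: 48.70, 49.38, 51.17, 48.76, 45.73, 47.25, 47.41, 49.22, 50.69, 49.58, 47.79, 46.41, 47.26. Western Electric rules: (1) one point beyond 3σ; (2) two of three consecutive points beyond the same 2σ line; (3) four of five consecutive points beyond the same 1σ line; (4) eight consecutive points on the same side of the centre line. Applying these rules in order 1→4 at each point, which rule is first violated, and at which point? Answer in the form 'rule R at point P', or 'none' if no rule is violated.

Zone of each point (C = within 1σ̂, B = 1σ̂–2σ̂, A = 2σ̂–3σ̂, * = beyond 3σ̂; sign = side of CL): 1:+C, 2:+C, 3:+B, 4:+C, 5:-B, 6:-C, 7:-C, 8:+C, 9:+B, 10:+C, 11:-C, 12:-B, 13:-C
No rule fires across all 13 points.

none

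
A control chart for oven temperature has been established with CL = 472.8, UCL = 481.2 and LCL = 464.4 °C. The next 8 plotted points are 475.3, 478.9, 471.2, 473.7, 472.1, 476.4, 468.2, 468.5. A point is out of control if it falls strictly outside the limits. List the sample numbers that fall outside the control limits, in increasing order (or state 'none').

All 8 points lie within [464.4, 481.2].

none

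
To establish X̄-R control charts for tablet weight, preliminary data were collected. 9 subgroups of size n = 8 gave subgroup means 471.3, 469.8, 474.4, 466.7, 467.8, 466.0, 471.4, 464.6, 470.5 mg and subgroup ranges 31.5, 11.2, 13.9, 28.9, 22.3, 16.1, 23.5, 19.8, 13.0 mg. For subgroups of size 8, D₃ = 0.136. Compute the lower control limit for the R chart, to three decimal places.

2.723

R̄ = (31.5 + 11.2 + 13.9 + 28.9 + 22.3 + 16.1 + 23.5 + 19.8 + 13.0) / 9 = 180.2000 / 9 = 20.0222
LCL_R = D₃·R̄ = 0.136 × 20.0222 = 2.7230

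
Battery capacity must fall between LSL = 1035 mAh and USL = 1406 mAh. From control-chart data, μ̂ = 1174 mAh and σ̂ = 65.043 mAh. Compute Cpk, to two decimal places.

0.71

Cpu = (USL − μ̂) / (3σ̂) = (1406 − 1174) / (3 × 65.043) = 1.1890; Cpl = (μ̂ − LSL) / (3σ̂) = (1174 − 1035) / (3 × 65.043) = 0.7123; Cpk = min(Cpu, Cpl) = 0.7123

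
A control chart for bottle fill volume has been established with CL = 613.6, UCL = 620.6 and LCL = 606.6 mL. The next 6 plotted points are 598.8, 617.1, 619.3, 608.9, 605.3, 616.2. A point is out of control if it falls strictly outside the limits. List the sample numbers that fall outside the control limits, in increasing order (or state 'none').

1, 5

Compare each point to [606.6, 620.6]: sample 1 = 598.8 < LCL; sample 5 = 605.3 < LCL.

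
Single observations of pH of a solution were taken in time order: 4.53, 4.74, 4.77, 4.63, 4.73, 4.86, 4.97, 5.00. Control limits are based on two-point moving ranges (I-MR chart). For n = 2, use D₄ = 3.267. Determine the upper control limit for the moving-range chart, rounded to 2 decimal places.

Moving ranges: 0.21, 0.03, 0.14, 0.10, 0.13, 0.11, 0.03; M̄R̄ = 0.7500 / 7 = 0.1071
UCL_MR = D₄·M̄R̄ = 3.267 × 0.1071 = 0.3500

0.35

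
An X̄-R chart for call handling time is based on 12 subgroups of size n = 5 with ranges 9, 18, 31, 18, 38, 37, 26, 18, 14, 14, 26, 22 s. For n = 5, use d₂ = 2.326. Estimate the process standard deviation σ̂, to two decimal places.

9.71

R̄ = (9 + 18 + 31 + 18 + 38 + 37 + 26 + 18 + 14 + 14 + 26 + 22) / 12 = 22.5833
σ̂ = R̄ / d₂ = 22.5833 / 2.326 = 9.7091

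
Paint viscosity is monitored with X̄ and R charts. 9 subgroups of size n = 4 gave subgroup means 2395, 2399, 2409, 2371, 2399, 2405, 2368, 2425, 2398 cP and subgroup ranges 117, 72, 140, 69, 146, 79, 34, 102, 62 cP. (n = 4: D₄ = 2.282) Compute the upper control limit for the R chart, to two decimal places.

208.17

R̄ = (117 + 72 + 140 + 69 + 146 + 79 + 34 + 102 + 62) / 9 = 821.0000 / 9 = 91.2222
UCL_R = D₄·R̄ = 2.282 × 91.2222 = 208.1691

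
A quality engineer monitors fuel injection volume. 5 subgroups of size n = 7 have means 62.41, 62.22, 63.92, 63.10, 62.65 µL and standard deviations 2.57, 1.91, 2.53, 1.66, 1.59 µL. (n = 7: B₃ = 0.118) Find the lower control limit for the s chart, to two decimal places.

0.24

s̄ = (2.57 + 1.91 + 2.53 + 1.66 + 1.59) / 5 = 2.0520
LCL_s = B₃·s̄ = 0.118 × 2.0520 = 0.2421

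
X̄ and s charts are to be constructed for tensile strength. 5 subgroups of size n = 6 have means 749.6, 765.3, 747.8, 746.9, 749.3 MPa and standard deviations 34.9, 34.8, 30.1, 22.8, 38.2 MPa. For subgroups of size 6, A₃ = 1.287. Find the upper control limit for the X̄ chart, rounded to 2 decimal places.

793.17

X̄̄ = (749.6 + 765.3 + 747.8 + 746.9 + 749.3) / 5 = 751.7800
s̄ = (34.9 + 34.8 + 30.1 + 22.8 + 38.2) / 5 = 32.1600
UCL = X̄̄ + A₃·s̄ = 751.7800 + 1.287 × 32.1600 = 793.1699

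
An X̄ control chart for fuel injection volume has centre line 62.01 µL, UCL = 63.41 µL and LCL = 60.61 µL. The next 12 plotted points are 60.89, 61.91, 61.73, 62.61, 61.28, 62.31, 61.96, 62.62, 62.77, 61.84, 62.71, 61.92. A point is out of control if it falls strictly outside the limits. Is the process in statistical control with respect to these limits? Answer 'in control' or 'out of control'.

All 12 points lie within [60.61, 63.41].

in control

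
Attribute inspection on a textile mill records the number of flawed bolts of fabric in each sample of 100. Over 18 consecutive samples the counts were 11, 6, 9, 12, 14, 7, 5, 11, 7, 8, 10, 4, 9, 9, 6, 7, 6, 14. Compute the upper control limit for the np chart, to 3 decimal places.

17.027

p̄ = Σdᵢ / (k·n) = 155 / (18 × 100) = 0.08611
UCL = np̄ + 3·√(np̄(1−p̄)) = 8.6111 + 3 × √(8.6111×0.91389) = 8.6111 + 3 × 2.8053 = 17.0270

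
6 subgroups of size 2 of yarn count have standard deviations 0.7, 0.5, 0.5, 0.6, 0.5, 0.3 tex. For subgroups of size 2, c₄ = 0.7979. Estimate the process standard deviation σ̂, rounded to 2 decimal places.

s̄ = (0.7 + 0.5 + 0.5 + 0.6 + 0.5 + 0.3) / 6 = 0.5167
σ̂ = s̄ / c₄ = 0.5167 / 0.7979 = 0.6475

0.65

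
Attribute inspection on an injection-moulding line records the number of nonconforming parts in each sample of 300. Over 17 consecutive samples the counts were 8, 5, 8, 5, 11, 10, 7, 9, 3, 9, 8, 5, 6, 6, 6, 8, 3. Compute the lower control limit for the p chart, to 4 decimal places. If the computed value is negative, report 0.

p̄ = Σdᵢ / (k·n) = 117 / (17 × 300) = 0.02294
LCL = p̄ − 3·√(p̄(1−p̄)/n) = 0.02294 − 3 × 0.00864 = -0.00299 → 0 (negative, so LCL = 0)

0.0000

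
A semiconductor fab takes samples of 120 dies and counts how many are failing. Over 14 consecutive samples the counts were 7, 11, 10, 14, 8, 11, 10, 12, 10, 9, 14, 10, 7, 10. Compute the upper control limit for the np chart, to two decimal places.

p̄ = Σdᵢ / (k·n) = 143 / (14 × 120) = 0.08512
UCL = np̄ + 3·√(np̄(1−p̄)) = 10.2143 + 3 × √(10.2143×0.91488) = 10.2143 + 3 × 3.0569 = 19.3851

19.39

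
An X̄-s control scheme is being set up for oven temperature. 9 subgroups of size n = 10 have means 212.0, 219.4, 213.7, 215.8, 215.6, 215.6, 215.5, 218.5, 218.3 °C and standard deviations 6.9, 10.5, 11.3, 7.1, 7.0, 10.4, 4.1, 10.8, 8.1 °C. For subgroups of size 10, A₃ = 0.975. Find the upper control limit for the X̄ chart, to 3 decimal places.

224.299

X̄̄ = (212.0 + 219.4 + 213.7 + 215.8 + 215.6 + 215.6 + 215.5 + 218.5 + 218.3) / 9 = 216.0444
s̄ = (6.9 + 10.5 + 11.3 + 7.1 + 7.0 + 10.4 + 4.1 + 10.8 + 8.1) / 9 = 8.4667
UCL = X̄̄ + A₃·s̄ = 216.0444 + 0.975 × 8.4667 = 224.2994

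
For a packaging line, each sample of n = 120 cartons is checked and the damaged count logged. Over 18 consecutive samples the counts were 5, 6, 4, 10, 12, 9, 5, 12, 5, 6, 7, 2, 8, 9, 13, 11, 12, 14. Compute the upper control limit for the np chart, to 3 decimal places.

16.687

p̄ = Σdᵢ / (k·n) = 150 / (18 × 120) = 0.06944
UCL = np̄ + 3·√(np̄(1−p̄)) = 8.3333 + 3 × √(8.3333×0.93056) = 8.3333 + 3 × 2.7847 = 16.6875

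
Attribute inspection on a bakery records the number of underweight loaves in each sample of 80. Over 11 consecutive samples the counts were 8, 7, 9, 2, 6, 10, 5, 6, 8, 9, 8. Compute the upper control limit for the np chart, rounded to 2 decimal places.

14.72

p̄ = Σdᵢ / (k·n) = 78 / (11 × 80) = 0.08864
UCL = np̄ + 3·√(np̄(1−p̄)) = 7.0909 + 3 × √(7.0909×0.91136) = 7.0909 + 3 × 2.5421 = 14.7173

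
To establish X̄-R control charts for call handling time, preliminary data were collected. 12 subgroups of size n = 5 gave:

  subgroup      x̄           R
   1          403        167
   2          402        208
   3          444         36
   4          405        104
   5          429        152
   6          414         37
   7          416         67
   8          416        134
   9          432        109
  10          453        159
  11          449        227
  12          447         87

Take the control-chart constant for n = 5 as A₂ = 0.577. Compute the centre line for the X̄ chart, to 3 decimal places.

425.833

X̄̄ = (403 + 402 + 444 + 405 + 429 + 414 + 416 + 416 + 432 + 453 + 449 + 447) / 12 = 5110.0000 / 12 = 425.8333
CL = X̄̄ = 425.8333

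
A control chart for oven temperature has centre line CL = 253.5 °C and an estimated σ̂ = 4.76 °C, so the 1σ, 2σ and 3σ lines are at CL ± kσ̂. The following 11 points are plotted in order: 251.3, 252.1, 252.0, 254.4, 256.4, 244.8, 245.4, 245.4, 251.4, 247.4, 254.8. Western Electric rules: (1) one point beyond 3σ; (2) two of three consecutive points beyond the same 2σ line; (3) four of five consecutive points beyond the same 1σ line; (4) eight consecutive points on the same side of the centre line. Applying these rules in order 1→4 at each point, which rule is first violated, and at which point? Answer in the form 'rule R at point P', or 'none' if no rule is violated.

Zone of each point (C = within 1σ̂, B = 1σ̂–2σ̂, A = 2σ̂–3σ̂, * = beyond 3σ̂; sign = side of CL): 1:-C, 2:-C, 3:-C, 4:+C, 5:+C, 6:-B, 7:-B, 8:-B, 9:-C, 10:-B, 11:+C
Rule 3 (four of five consecutive points beyond the same 1σ limit) is satisfied at point 10.

rule 3 at point 10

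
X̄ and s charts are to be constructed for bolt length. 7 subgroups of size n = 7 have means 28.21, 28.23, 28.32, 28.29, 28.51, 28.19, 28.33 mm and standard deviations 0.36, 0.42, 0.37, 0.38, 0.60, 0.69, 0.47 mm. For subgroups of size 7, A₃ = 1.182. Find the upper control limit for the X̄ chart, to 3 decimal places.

28.853

X̄̄ = (28.21 + 28.23 + 28.32 + 28.29 + 28.51 + 28.19 + 28.33) / 7 = 28.2971
s̄ = (0.36 + 0.42 + 0.37 + 0.38 + 0.60 + 0.69 + 0.47) / 7 = 0.4700
UCL = X̄̄ + A₃·s̄ = 28.2971 + 1.182 × 0.4700 = 28.8527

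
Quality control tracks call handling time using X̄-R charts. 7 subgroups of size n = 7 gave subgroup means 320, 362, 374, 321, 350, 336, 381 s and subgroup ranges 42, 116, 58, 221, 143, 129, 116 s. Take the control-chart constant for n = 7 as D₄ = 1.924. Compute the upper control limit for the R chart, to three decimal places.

226.757

R̄ = (42 + 116 + 58 + 221 + 143 + 129 + 116) / 7 = 825.0000 / 7 = 117.8571
UCL_R = D₄·R̄ = 1.924 × 117.8571 = 226.7571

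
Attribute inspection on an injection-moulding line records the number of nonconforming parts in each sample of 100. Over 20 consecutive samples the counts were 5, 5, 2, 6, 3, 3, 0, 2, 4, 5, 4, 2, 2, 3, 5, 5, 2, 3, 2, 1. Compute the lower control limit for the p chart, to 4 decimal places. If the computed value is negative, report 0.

p̄ = Σdᵢ / (k·n) = 64 / (20 × 100) = 0.03200
LCL = p̄ − 3·√(p̄(1−p̄)/n) = 0.03200 − 3 × 0.01760 = -0.02080 → 0 (negative, so LCL = 0)

0.0000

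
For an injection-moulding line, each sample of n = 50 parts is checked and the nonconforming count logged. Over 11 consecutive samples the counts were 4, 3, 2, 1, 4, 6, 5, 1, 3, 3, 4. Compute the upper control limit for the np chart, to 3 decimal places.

p̄ = Σdᵢ / (k·n) = 36 / (11 × 50) = 0.06545
UCL = np̄ + 3·√(np̄(1−p̄)) = 3.2727 + 3 × √(3.2727×0.93455) = 3.2727 + 3 × 1.7489 = 8.5193

8.519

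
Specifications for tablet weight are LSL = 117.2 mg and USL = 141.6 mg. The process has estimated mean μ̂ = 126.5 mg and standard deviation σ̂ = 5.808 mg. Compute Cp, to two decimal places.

0.70

Cp = (USL − LSL) / (6σ̂) = (141.6 − 117.2) / (6 × 5.808) = 24.4000 / 34.8480 = 0.7002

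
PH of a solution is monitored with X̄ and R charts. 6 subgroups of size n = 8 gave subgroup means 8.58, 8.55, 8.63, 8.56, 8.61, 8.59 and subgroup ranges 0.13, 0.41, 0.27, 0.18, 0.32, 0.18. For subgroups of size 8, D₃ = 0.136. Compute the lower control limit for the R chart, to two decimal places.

R̄ = (0.13 + 0.41 + 0.27 + 0.18 + 0.32 + 0.18) / 6 = 1.4900 / 6 = 0.2483
LCL_R = D₃·R̄ = 0.136 × 0.2483 = 0.0338

0.03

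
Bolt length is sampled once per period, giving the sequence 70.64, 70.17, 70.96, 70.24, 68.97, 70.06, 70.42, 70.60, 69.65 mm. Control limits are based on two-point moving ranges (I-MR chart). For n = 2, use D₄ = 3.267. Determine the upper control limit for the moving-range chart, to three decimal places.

Moving ranges: 0.47, 0.79, 0.72, 1.27, 1.09, 0.36, 0.18, 0.95; M̄R̄ = 5.8300 / 8 = 0.7288
UCL_MR = D₄·M̄R̄ = 3.267 × 0.7288 = 2.3808

2.381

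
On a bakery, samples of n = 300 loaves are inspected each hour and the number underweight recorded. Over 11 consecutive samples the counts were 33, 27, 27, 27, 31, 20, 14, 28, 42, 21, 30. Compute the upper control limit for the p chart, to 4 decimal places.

0.1407

p̄ = Σdᵢ / (k·n) = 300 / (11 × 300) = 0.09091
UCL = p̄ + 3·√(p̄(1−p̄)/n) = 0.09091 + 3 × √(0.09091×0.90909/300) = 0.09091 + 3 × 0.01660 = 0.14070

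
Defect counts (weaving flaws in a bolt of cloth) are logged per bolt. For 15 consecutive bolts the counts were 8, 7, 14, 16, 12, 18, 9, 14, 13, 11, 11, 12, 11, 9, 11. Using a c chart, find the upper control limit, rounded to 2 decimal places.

22.01

c̄ = (8 + 7 + 14 + 16 + 12 + 18 + 9 + 14 + 13 + 11 + 11 + 12 + 11 + 9 + 11) / 15 = 176 / 15 = 11.7333
UCL = c̄ + 3√c̄ = 11.7333 + 3 × √11.7333 = 11.7333 + 3 × 3.4254 = 22.0095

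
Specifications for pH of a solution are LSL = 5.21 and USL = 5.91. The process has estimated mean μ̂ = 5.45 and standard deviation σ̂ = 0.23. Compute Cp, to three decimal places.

Cp = (USL − LSL) / (6σ̂) = (5.91 − 5.21) / (6 × 0.23) = 0.7000 / 1.3800 = 0.5072

0.507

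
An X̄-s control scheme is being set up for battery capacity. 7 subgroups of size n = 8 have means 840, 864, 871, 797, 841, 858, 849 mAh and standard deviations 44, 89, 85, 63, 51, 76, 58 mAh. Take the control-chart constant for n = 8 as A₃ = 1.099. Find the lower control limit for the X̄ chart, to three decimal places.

X̄̄ = (840 + 864 + 871 + 797 + 841 + 858 + 849) / 7 = 845.7143
s̄ = (44 + 89 + 85 + 63 + 51 + 76 + 58) / 7 = 66.5714
LCL = X̄̄ − A₃·s̄ = 845.7143 − 1.099 × 66.5714 = 772.5523

772.552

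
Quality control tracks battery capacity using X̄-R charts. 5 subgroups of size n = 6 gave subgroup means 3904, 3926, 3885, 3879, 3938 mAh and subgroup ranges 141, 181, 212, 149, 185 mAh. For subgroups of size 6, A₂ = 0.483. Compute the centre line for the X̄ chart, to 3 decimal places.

X̄̄ = (3904 + 3926 + 3885 + 3879 + 3938) / 5 = 19532.0000 / 5 = 3906.4000
CL = X̄̄ = 3906.4000

3906.400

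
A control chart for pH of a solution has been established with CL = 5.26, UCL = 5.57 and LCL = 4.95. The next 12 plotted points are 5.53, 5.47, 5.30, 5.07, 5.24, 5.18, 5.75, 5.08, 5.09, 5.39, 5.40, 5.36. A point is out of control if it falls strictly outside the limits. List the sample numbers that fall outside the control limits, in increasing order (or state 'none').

7

Compare each point to [4.95, 5.57]: sample 7 = 5.75 > UCL.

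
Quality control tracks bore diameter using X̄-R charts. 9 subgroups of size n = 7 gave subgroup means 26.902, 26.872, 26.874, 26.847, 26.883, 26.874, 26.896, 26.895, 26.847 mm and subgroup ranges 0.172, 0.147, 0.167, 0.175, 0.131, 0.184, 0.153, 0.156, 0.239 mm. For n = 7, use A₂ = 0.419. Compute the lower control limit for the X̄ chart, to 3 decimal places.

X̄̄ = (26.902 + 26.872 + 26.874 + 26.847 + 26.883 + 26.874 + 26.896 + 26.895 + 26.847) / 9 = 241.8900 / 9 = 26.8767
R̄ = (0.172 + 0.147 + 0.167 + 0.175 + 0.131 + 0.184 + 0.153 + 0.156 + 0.239) / 9 = 1.5240 / 9 = 0.1693
LCL = X̄̄ − A₂·R̄ = 26.8767 − 0.419 × 0.1693 = 26.8057

26.806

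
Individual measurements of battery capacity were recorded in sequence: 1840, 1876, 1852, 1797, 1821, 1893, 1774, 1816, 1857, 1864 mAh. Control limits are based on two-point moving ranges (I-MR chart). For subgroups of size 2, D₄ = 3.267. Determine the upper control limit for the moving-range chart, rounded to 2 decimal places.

Moving ranges: 36, 24, 55, 24, 72, 119, 42, 41, 7; M̄R̄ = 420.0000 / 9 = 46.6667
UCL_MR = D₄·M̄R̄ = 3.267 × 46.6667 = 152.4600

152.46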